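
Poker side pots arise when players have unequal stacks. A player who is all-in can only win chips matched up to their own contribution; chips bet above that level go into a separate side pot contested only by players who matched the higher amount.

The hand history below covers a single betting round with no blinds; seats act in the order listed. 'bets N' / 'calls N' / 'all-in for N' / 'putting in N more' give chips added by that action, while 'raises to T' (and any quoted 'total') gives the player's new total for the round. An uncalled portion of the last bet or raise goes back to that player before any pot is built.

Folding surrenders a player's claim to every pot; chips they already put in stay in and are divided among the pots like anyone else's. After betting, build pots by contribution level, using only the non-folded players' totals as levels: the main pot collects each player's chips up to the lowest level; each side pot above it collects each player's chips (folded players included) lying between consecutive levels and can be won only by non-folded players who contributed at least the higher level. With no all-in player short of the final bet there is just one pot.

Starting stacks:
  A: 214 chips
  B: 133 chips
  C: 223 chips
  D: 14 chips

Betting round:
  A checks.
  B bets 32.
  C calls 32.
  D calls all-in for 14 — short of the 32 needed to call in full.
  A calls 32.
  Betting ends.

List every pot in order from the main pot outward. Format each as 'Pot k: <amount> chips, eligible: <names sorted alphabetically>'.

Contributions: A=32, B=32, C=32, D=14
Pot levels (distinct totals of non-folded players): 14, 32
Layer 1-14: 14 each from A, B, C, D = 14*4 = 56 chips; eligible A, B, C, D
Layer 15-32: 18 each from A, B, C = 18*3 = 54 chips; eligible A, B, C

Pot 1: 56 chips, eligible: A, B, C, D
Pot 2: 54 chips, eligible: A, B, C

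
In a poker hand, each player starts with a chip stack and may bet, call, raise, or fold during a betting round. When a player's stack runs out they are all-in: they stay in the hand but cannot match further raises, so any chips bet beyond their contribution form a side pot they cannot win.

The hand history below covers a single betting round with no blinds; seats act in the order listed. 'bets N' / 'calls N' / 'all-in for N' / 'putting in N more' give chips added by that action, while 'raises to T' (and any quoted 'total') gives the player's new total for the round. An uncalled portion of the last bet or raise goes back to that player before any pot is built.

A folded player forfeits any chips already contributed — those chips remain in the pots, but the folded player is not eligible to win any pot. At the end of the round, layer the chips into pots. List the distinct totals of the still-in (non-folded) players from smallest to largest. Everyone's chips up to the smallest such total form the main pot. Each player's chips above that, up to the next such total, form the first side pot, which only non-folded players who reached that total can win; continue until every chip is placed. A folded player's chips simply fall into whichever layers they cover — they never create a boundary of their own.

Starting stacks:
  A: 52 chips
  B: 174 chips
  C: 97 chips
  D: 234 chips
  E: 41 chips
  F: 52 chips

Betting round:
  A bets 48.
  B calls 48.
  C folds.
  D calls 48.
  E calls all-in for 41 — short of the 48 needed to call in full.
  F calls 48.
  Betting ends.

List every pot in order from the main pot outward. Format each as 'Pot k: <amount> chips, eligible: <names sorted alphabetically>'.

Pot 1: 205 chips, eligible: A, B, D, E, F
Pot 2: 28 chips, eligible: A, B, D, F

Derivation:
Contributions: A=48, B=48, D=48, E=41, F=48
Folded: C
Pot levels (distinct totals of non-folded players): 41, 48
Layer 1-41: 41 each from A, B, D, E, F = 41*5 = 205 chips; eligible A, B, D, E, F
Layer 42-48: 7 each from A, B, D, F = 7*4 = 28 chips; eligible A, B, D, F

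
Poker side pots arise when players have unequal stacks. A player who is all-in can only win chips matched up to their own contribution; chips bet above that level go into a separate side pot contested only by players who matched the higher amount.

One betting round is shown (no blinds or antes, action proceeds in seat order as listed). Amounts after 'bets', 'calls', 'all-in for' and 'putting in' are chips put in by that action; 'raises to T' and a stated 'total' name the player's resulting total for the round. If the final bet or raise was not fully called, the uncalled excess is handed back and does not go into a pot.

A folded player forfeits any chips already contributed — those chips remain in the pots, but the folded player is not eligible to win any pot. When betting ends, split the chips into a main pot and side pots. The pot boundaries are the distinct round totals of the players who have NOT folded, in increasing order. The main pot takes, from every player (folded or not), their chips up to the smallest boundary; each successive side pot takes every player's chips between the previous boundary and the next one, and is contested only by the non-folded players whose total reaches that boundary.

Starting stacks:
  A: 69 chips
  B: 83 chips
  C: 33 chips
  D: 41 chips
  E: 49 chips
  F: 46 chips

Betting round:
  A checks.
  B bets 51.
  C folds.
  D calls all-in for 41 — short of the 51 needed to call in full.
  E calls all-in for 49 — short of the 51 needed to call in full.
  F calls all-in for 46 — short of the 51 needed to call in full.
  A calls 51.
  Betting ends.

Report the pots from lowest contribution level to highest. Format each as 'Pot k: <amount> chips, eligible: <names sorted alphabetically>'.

Contributions: A=51, B=51, D=41, E=49, F=46
Folded: C
Pot levels (distinct totals of non-folded players): 41, 46, 49, 51
Layer 1-41: 41 each from A, B, D, E, F = 41*5 = 205 chips; eligible A, B, D, E, F
Layer 42-46: 5 each from A, B, E, F = 5*4 = 20 chips; eligible A, B, E, F
Layer 47-49: 3 each from A, B, E = 3*3 = 9 chips; eligible A, B, E
Layer 50-51: 2 each from A, B = 2*2 = 4 chips; eligible A, B

Pot 1: 205 chips, eligible: A, B, D, E, F
Pot 2: 20 chips, eligible: A, B, E, F
Pot 3: 9 chips, eligible: A, B, E
Pot 4: 4 chips, eligible: A, B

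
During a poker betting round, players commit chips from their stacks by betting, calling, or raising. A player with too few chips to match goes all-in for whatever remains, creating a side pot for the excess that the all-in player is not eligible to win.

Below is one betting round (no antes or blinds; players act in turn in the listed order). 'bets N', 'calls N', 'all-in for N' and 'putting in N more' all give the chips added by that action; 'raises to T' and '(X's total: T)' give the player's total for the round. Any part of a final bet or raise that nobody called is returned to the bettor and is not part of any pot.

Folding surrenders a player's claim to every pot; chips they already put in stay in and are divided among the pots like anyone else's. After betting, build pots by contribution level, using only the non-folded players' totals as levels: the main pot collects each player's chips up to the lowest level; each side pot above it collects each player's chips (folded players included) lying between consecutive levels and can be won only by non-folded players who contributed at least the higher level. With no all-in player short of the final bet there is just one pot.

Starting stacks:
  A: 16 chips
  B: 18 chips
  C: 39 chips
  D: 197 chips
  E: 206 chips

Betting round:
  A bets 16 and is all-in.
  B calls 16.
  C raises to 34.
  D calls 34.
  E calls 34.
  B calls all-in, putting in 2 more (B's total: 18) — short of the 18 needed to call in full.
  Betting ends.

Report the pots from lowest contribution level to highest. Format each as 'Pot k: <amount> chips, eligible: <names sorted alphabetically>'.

Pot 1: 80 chips, eligible: A, B, C, D, E
Pot 2: 8 chips, eligible: B, C, D, E
Pot 3: 48 chips, eligible: C, D, E

Derivation:
Contributions: A=16, B=18, C=34, D=34, E=34
Pot levels (distinct totals of non-folded players): 16, 18, 34
Layer 1-16: 16 each from A, B, C, D, E = 16*5 = 80 chips; eligible A, B, C, D, E
Layer 17-18: 2 each from B, C, D, E = 2*4 = 8 chips; eligible B, C, D, E
Layer 19-34: 16 each from C, D, E = 16*3 = 48 chips; eligible C, D, E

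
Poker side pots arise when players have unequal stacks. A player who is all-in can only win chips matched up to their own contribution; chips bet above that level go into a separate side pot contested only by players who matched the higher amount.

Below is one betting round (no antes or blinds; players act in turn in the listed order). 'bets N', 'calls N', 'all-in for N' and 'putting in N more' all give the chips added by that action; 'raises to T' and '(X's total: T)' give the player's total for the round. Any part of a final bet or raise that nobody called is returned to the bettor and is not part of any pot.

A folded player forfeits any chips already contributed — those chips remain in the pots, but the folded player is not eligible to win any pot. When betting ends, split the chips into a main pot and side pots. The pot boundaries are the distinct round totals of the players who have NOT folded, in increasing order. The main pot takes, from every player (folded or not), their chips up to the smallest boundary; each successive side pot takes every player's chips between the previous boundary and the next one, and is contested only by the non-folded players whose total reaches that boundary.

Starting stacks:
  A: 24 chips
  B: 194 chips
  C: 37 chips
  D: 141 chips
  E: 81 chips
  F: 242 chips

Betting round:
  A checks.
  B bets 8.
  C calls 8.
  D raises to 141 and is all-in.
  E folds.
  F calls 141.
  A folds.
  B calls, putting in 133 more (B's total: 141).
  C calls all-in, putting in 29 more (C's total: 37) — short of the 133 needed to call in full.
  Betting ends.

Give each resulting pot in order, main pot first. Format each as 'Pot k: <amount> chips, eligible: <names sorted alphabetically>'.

Contributions: B=141, C=37, D=141, F=141
Folded: A, E
Pot levels (distinct totals of non-folded players): 37, 141
Layer 1-37: 37 each from B, C, D, F = 37*4 = 148 chips; eligible B, C, D, F
Layer 38-141: 104 each from B, D, F = 104*3 = 312 chips; eligible B, D, F

Pot 1: 148 chips, eligible: B, C, D, F
Pot 2: 312 chips, eligible: B, D, F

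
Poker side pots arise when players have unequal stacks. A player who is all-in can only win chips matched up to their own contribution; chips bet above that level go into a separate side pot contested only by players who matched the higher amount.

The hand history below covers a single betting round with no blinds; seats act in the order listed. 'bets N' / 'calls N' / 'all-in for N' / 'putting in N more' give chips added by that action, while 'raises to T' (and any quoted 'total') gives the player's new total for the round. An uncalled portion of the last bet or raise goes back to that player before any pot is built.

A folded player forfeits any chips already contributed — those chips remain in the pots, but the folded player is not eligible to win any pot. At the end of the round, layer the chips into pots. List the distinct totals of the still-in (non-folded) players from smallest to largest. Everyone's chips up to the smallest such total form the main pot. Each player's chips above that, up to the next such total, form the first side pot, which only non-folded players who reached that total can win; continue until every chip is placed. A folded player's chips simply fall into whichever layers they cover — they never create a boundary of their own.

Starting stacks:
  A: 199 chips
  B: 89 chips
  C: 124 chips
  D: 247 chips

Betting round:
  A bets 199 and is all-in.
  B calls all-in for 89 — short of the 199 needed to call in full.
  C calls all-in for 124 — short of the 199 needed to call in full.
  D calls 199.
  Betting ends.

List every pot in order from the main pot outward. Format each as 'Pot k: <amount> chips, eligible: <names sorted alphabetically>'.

Contributions: A=199, B=89, C=124, D=199
Pot levels (distinct totals of non-folded players): 89, 124, 199
Layer 1-89: 89 each from A, B, C, D = 89*4 = 356 chips; eligible A, B, C, D
Layer 90-124: 35 each from A, C, D = 35*3 = 105 chips; eligible A, C, D
Layer 125-199: 75 each from A, D = 75*2 = 150 chips; eligible A, D

Pot 1: 356 chips, eligible: A, B, C, D
Pot 2: 105 chips, eligible: A, C, D
Pot 3: 150 chips, eligible: A, D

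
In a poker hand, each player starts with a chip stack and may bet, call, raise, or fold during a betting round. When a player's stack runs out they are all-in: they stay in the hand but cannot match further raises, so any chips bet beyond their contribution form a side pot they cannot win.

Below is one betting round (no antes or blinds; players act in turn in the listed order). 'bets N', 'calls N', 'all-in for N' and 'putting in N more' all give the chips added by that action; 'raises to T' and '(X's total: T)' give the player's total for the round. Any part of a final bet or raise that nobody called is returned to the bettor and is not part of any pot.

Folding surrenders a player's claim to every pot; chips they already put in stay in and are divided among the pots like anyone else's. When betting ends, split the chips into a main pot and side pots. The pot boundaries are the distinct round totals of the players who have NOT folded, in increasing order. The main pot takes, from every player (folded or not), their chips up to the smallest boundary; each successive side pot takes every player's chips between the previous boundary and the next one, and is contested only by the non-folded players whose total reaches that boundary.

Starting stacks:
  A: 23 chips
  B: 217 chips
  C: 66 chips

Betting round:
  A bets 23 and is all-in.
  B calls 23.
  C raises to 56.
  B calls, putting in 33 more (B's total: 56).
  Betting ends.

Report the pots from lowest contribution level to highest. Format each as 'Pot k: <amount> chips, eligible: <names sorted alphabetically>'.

Pot 1: 69 chips, eligible: A, B, C
Pot 2: 66 chips, eligible: B, C

Derivation:
Contributions: A=23, B=56, C=56
Pot levels (distinct totals of non-folded players): 23, 56
Layer 1-23: 23 each from A, B, C = 23*3 = 69 chips; eligible A, B, C
Layer 24-56: 33 each from B, C = 33*2 = 66 chips; eligible B, C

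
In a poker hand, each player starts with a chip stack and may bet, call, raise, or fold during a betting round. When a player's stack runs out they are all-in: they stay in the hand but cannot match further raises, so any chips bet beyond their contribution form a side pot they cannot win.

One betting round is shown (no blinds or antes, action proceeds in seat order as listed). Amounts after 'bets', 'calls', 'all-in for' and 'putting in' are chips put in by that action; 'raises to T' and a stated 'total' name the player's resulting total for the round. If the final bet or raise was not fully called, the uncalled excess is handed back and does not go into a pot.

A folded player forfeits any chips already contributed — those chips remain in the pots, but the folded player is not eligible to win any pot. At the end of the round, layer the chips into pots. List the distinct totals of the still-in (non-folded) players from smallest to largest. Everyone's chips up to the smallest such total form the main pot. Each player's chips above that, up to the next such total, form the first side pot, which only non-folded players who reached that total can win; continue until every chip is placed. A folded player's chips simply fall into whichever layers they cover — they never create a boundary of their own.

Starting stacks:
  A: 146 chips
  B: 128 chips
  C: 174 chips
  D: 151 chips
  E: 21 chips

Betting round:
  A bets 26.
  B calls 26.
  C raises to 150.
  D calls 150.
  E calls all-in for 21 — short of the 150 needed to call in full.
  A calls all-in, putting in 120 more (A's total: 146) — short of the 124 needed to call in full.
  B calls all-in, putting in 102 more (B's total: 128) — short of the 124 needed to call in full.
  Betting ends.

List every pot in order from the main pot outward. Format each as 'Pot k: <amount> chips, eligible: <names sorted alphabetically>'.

Pot 1: 105 chips, eligible: A, B, C, D, E
Pot 2: 428 chips, eligible: A, B, C, D
Pot 3: 54 chips, eligible: A, C, D
Pot 4: 8 chips, eligible: C, D

Derivation:
Contributions: A=146, B=128, C=150, D=150, E=21
Pot levels (distinct totals of non-folded players): 21, 128, 146, 150
Layer 1-21: 21 each from A, B, C, D, E = 21*5 = 105 chips; eligible A, B, C, D, E
Layer 22-128: 107 each from A, B, C, D = 107*4 = 428 chips; eligible A, B, C, D
Layer 129-146: 18 each from A, C, D = 18*3 = 54 chips; eligible A, C, D
Layer 147-150: 4 each from C, D = 4*2 = 8 chips; eligible C, D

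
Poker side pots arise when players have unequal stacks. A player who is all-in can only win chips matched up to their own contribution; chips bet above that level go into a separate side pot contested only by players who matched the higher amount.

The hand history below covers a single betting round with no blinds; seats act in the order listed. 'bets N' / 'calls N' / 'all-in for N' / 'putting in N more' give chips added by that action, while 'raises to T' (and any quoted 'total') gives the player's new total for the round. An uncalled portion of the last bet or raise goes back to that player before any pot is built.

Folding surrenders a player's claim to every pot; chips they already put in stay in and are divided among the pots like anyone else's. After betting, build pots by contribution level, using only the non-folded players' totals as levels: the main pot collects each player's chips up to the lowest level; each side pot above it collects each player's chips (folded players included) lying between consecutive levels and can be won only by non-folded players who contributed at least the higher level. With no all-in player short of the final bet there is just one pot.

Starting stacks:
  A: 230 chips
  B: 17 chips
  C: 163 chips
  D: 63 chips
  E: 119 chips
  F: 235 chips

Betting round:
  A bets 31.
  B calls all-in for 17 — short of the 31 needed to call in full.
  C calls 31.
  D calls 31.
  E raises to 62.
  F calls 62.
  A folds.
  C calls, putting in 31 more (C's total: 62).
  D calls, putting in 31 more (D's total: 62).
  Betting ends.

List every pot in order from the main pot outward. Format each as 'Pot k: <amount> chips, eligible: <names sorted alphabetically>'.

Pot 1: 102 chips, eligible: B, C, D, E, F
Pot 2: 194 chips, eligible: C, D, E, F

Derivation:
Contributions: A=31, B=17, C=62, D=62, E=62, F=62
Folded: A
Pot levels (distinct totals of non-folded players): 17, 62
Layer 1-17: 17 each from A, B, C, D, E, F = 17*6 = 102 chips; eligible B, C, D, E, F
Layer 18-62: A 14 + C 45 + D 45 + E 45 + F 45 = 194 chips; eligible C, D, E, F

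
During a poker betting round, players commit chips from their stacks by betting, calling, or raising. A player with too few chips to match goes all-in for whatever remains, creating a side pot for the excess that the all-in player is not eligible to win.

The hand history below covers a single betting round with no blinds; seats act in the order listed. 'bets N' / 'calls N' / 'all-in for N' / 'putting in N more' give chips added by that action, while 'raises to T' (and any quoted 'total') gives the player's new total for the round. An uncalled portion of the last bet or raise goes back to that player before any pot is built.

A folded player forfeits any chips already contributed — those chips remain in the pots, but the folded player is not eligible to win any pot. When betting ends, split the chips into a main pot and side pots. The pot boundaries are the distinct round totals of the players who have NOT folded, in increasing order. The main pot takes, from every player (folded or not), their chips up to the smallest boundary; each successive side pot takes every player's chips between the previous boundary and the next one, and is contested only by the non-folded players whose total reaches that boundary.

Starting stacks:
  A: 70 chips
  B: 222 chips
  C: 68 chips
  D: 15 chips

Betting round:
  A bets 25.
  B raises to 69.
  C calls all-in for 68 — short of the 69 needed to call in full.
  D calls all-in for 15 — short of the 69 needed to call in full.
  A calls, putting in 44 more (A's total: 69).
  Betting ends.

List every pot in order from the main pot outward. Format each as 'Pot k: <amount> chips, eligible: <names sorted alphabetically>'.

Contributions: A=69, B=69, C=68, D=15
Pot levels (distinct totals of non-folded players): 15, 68, 69
Layer 1-15: 15 each from A, B, C, D = 15*4 = 60 chips; eligible A, B, C, D
Layer 16-68: 53 each from A, B, C = 53*3 = 159 chips; eligible A, B, C
Layer 69-69: 1 each from A, B = 1*2 = 2 chips; eligible A, B

Pot 1: 60 chips, eligible: A, B, C, D
Pot 2: 159 chips, eligible: A, B, C
Pot 3: 2 chips, eligible: A, B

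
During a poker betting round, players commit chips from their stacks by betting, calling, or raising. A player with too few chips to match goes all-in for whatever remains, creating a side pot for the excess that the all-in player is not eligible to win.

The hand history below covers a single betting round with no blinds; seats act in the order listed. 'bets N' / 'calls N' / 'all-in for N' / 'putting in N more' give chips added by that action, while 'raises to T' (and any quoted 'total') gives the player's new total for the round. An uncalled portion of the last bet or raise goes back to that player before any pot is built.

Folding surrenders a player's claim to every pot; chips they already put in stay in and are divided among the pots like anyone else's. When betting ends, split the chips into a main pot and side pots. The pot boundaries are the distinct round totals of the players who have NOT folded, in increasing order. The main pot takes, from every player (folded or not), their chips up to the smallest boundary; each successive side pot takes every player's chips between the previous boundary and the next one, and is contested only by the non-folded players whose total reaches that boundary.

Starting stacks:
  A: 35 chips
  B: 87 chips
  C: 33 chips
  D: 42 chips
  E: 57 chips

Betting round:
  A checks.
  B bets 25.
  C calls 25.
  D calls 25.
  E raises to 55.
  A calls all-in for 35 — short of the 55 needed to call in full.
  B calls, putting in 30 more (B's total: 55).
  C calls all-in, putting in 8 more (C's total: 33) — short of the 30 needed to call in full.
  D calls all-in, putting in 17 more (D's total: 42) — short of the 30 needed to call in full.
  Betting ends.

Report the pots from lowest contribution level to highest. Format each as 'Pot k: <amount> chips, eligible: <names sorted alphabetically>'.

Contributions: A=35, B=55, C=33, D=42, E=55
Pot levels (distinct totals of non-folded players): 33, 35, 42, 55
Layer 1-33: 33 each from A, B, C, D, E = 33*5 = 165 chips; eligible A, B, C, D, E
Layer 34-35: 2 each from A, B, D, E = 2*4 = 8 chips; eligible A, B, D, E
Layer 36-42: 7 each from B, D, E = 7*3 = 21 chips; eligible B, D, E
Layer 43-55: 13 each from B, E = 13*2 = 26 chips; eligible B, E

Pot 1: 165 chips, eligible: A, B, C, D, E
Pot 2: 8 chips, eligible: A, B, D, E
Pot 3: 21 chips, eligible: B, D, E
Pot 4: 26 chips, eligible: B, E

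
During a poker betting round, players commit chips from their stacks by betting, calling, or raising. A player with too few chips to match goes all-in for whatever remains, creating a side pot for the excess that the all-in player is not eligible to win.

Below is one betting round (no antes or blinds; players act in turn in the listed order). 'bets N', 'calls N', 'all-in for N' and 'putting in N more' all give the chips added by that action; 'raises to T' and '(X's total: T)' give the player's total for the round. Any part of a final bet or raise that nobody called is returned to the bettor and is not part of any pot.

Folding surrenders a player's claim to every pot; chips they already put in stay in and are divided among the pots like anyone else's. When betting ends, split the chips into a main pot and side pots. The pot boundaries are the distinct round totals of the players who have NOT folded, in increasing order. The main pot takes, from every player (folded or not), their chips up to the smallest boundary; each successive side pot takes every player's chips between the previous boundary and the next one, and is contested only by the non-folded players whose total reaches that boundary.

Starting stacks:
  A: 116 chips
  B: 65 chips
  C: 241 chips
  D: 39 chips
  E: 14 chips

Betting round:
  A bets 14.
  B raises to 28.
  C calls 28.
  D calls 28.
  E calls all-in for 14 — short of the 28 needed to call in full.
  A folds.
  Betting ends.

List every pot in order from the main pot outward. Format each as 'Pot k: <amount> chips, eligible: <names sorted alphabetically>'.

Pot 1: 70 chips, eligible: B, C, D, E
Pot 2: 42 chips, eligible: B, C, D

Derivation:
Contributions: A=14, B=28, C=28, D=28, E=14
Folded: A
Pot levels (distinct totals of non-folded players): 14, 28
Layer 1-14: 14 each from A, B, C, D, E = 14*5 = 70 chips; eligible B, C, D, E
Layer 15-28: 14 each from B, C, D = 14*3 = 42 chips; eligible B, C, D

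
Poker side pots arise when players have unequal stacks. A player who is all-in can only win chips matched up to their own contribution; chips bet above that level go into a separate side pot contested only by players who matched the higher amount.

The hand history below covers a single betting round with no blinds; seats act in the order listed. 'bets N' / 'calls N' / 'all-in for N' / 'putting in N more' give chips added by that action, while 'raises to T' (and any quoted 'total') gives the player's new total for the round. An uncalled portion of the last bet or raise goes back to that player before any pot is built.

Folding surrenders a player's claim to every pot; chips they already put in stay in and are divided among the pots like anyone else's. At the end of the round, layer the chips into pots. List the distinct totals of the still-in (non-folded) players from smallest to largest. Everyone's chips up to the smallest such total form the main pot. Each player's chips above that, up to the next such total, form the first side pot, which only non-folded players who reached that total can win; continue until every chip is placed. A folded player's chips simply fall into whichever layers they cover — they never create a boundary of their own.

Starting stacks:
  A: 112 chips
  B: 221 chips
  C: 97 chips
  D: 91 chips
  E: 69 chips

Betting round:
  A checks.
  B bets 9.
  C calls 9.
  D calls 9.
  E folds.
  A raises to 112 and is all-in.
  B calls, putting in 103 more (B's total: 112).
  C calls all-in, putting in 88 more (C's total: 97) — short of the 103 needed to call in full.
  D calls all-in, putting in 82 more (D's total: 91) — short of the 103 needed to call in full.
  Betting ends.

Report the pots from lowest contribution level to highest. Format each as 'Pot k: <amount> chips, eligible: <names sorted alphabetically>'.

Pot 1: 364 chips, eligible: A, B, C, D
Pot 2: 18 chips, eligible: A, B, C
Pot 3: 30 chips, eligible: A, B

Derivation:
Contributions: A=112, B=112, C=97, D=91
Folded: E
Pot levels (distinct totals of non-folded players): 91, 97, 112
Layer 1-91: 91 each from A, B, C, D = 91*4 = 364 chips; eligible A, B, C, D
Layer 92-97: 6 each from A, B, C = 6*3 = 18 chips; eligible A, B, C
Layer 98-112: 15 each from A, B = 15*2 = 30 chips; eligible A, B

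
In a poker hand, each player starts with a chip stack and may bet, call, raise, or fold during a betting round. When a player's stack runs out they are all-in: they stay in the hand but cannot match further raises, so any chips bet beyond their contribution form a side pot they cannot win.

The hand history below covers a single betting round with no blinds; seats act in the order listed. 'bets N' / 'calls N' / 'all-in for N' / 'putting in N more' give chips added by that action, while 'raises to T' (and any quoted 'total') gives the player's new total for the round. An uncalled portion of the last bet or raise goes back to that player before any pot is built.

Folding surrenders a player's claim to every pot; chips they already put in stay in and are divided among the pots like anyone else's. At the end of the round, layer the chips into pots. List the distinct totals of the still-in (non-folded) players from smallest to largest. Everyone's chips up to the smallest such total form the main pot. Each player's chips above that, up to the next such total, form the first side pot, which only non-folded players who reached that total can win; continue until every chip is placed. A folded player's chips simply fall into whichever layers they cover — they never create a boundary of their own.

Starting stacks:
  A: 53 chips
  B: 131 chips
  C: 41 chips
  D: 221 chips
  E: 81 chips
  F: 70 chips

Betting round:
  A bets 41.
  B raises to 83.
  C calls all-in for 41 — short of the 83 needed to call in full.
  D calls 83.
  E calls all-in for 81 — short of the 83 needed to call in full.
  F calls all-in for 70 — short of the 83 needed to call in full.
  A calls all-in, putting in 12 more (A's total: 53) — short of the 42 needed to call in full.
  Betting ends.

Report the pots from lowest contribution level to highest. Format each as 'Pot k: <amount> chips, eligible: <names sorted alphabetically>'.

Contributions: A=53, B=83, C=41, D=83, E=81, F=70
Pot levels (distinct totals of non-folded players): 41, 53, 70, 81, 83
Layer 1-41: 41 each from A, B, C, D, E, F = 41*6 = 246 chips; eligible A, B, C, D, E, F
Layer 42-53: 12 each from A, B, D, E, F = 12*5 = 60 chips; eligible A, B, D, E, F
Layer 54-70: 17 each from B, D, E, F = 17*4 = 68 chips; eligible B, D, E, F
Layer 71-81: 11 each from B, D, E = 11*3 = 33 chips; eligible B, D, E
Layer 82-83: 2 each from B, D = 2*2 = 4 chips; eligible B, D

Pot 1: 246 chips, eligible: A, B, C, D, E, F
Pot 2: 60 chips, eligible: A, B, D, E, F
Pot 3: 68 chips, eligible: B, D, E, F
Pot 4: 33 chips, eligible: B, D, E
Pot 5: 4 chips, eligible: B, D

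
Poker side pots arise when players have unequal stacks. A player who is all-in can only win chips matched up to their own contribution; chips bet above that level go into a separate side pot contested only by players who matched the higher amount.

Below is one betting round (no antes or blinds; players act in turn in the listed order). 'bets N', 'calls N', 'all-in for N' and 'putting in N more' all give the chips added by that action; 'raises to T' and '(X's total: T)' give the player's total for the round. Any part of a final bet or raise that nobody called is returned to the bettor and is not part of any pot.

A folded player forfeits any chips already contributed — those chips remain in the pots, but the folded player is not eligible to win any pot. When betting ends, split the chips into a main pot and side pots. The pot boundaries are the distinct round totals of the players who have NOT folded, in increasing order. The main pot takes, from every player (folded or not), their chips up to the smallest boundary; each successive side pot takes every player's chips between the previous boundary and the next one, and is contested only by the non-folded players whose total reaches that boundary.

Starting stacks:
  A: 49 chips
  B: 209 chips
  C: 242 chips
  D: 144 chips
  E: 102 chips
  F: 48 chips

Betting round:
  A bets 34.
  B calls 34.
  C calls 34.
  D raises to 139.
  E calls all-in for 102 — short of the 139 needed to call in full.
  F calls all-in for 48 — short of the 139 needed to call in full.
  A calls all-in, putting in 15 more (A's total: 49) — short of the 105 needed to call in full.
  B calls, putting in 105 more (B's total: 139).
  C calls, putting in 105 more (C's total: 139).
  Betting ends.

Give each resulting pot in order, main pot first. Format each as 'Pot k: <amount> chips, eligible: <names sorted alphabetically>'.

Pot 1: 288 chips, eligible: A, B, C, D, E, F
Pot 2: 5 chips, eligible: A, B, C, D, E
Pot 3: 212 chips, eligible: B, C, D, E
Pot 4: 111 chips, eligible: B, C, D

Derivation:
Contributions: A=49, B=139, C=139, D=139, E=102, F=48
Pot levels (distinct totals of non-folded players): 48, 49, 102, 139
Layer 1-48: 48 each from A, B, C, D, E, F = 48*6 = 288 chips; eligible A, B, C, D, E, F
Layer 49-49: 1 each from A, B, C, D, E = 1*5 = 5 chips; eligible A, B, C, D, E
Layer 50-102: 53 each from B, C, D, E = 53*4 = 212 chips; eligible B, C, D, E
Layer 103-139: 37 each from B, C, D = 37*3 = 111 chips; eligible B, C, D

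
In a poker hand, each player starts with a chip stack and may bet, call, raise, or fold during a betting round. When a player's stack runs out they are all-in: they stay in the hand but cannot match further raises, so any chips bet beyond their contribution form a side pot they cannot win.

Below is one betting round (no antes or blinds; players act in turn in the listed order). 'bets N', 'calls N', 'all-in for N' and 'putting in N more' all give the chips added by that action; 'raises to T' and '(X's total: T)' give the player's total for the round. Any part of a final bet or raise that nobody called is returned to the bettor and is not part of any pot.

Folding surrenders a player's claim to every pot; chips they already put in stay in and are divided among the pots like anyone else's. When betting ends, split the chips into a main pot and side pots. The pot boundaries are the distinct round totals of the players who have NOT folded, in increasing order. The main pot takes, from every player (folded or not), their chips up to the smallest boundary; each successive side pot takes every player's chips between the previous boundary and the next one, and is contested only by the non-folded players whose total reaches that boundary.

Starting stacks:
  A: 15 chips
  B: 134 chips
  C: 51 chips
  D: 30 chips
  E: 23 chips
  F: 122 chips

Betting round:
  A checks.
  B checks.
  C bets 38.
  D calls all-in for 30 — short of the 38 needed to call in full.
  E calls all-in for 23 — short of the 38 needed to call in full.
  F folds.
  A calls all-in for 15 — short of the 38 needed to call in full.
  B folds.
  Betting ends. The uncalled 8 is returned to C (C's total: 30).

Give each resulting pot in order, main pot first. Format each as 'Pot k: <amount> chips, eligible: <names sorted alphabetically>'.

Pot 1: 60 chips, eligible: A, C, D, E
Pot 2: 24 chips, eligible: C, D, E
Pot 3: 14 chips, eligible: C, D

Derivation:
Contributions (after 8 returned to C): A=15, C=30, D=30, E=23
Folded: B, F
Pot levels (distinct totals of non-folded players): 15, 23, 30
Layer 1-15: 15 each from A, C, D, E = 15*4 = 60 chips; eligible A, C, D, E
Layer 16-23: 8 each from C, D, E = 8*3 = 24 chips; eligible C, D, E
Layer 24-30: 7 each from C, D = 7*2 = 14 chips; eligible C, D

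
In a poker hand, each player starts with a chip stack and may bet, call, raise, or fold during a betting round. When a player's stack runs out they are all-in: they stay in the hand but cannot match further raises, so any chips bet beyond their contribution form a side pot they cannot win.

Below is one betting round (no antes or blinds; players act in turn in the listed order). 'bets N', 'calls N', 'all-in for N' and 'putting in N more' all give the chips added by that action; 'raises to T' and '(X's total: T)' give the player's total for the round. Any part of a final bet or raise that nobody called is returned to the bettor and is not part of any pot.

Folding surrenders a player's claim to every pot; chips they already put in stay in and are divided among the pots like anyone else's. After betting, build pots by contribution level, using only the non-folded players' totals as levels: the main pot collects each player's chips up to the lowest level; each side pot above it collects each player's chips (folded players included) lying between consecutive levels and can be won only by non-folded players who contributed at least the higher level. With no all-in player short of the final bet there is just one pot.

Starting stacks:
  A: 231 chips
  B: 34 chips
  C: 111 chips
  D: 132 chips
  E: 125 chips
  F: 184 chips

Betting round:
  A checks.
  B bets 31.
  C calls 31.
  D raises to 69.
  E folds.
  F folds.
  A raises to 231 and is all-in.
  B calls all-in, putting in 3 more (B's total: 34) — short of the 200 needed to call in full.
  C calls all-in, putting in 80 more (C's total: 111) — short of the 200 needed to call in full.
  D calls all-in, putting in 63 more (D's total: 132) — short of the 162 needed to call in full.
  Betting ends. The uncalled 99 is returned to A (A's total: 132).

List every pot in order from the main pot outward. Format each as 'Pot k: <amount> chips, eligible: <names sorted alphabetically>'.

Contributions (after 99 returned to A): A=132, B=34, C=111, D=132
Folded: E, F
Pot levels (distinct totals of non-folded players): 34, 111, 132
Layer 1-34: 34 each from A, B, C, D = 34*4 = 136 chips; eligible A, B, C, D
Layer 35-111: 77 each from A, C, D = 77*3 = 231 chips; eligible A, C, D
Layer 112-132: 21 each from A, D = 21*2 = 42 chips; eligible A, D

Pot 1: 136 chips, eligible: A, B, C, D
Pot 2: 231 chips, eligible: A, C, D
Pot 3: 42 chips, eligible: A, D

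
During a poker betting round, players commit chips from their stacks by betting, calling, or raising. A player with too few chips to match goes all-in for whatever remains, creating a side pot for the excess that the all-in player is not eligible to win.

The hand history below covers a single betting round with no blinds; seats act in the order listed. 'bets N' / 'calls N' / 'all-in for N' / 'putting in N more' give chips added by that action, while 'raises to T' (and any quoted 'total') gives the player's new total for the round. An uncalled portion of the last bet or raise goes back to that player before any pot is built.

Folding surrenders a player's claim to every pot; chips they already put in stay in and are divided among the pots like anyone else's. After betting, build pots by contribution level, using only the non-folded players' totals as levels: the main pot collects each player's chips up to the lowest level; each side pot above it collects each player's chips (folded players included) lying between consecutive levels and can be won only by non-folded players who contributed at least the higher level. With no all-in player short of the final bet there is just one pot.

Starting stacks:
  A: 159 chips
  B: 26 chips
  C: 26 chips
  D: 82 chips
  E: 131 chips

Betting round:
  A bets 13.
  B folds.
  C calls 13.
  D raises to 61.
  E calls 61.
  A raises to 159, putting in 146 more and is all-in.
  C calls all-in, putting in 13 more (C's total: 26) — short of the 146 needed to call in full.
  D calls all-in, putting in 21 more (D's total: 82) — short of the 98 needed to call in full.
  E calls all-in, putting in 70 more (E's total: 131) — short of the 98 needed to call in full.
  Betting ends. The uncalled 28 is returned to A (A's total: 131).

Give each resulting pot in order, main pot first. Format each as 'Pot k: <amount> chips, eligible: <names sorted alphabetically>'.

Contributions (after 28 returned to A): A=131, C=26, D=82, E=131
Folded: B
Pot levels (distinct totals of non-folded players): 26, 82, 131
Layer 1-26: 26 each from A, C, D, E = 26*4 = 104 chips; eligible A, C, D, E
Layer 27-82: 56 each from A, D, E = 56*3 = 168 chips; eligible A, D, E
Layer 83-131: 49 each from A, E = 49*2 = 98 chips; eligible A, E

Pot 1: 104 chips, eligible: A, C, D, E
Pot 2: 168 chips, eligible: A, D, E
Pot 3: 98 chips, eligible: A, E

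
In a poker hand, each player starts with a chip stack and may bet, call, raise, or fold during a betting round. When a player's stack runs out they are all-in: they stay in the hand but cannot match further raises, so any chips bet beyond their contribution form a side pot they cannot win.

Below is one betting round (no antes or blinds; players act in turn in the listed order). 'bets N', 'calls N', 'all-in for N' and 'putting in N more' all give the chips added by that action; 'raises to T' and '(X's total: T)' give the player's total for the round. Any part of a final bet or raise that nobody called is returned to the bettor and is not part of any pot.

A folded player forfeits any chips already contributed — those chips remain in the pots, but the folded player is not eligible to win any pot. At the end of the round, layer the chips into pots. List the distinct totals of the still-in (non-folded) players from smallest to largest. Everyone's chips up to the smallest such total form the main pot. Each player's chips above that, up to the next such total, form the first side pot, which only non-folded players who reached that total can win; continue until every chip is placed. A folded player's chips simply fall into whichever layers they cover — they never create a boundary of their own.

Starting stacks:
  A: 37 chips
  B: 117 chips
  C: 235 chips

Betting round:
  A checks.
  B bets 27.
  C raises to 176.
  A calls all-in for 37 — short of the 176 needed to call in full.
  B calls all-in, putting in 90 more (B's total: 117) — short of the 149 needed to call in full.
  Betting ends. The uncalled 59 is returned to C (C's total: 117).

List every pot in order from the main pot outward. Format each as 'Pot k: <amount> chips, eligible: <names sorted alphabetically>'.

Pot 1: 111 chips, eligible: A, B, C
Pot 2: 160 chips, eligible: B, C

Derivation:
Contributions (after 59 returned to C): A=37, B=117, C=117
Pot levels (distinct totals of non-folded players): 37, 117
Layer 1-37: 37 each from A, B, C = 37*3 = 111 chips; eligible A, B, C
Layer 38-117: 80 each from B, C = 80*2 = 160 chips; eligible B, C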